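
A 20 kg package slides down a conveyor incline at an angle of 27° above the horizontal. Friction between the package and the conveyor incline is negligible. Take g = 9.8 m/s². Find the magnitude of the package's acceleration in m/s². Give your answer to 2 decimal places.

Resolving the weight along the incline: the component pulling the package down the slope is mg sin 27° = 20 × 9.8 × 0.4540 = 88.984 N, and the normal force is N = mg cos 27° = 20 × 9.8 × 0.8910 = 174.636 N.
With no friction the net force along the incline is 88.984 N, so a = g sin 27° = 88.984 / 20 = 4.4492 m/s².

4.45 m/s²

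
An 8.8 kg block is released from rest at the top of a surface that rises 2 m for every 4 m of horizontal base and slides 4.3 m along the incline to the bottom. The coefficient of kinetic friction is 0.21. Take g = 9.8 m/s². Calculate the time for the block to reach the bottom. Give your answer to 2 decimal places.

The weight component along the incline is mg sin 26.57° = 38.568 N and the normal force is N = mg cos 26.57° = 77.135 N.
Friction up the slope is f = μN = 0.21 × 77.135 = 16.198 N, so the net downslope force is 38.568 − 16.198 = 22.370 N and a = 22.370 / 8.8 = 2.5420 m/s².
Starting from rest, L = ½at², so t = √(2L/a) = √(2 × 4.3 / 2.5420) = 1.8393 s.

1.84 s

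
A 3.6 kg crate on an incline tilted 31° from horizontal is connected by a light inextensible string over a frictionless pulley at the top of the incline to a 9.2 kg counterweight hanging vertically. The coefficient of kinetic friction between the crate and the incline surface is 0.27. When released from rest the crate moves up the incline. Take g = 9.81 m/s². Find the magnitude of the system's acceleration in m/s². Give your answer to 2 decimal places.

4.99 m/s²

For the crate on the incline: the weight component along the slope is m₁g sin 31° = 3.6 × 9.81 × 0.5150 = 18.188 N and the normal force is N = m₁g cos 31° = 30.272 N.
Kinetic friction opposes the crate's motion up the incline: f = μN = 0.27 × 30.272 = 8.173 N acting down the slope.
Newton's second law for the crate (up-slope positive): T − 18.188 − 8.173 = 3.6 a. For the hanging counterweight (downward positive): 9.2 × 9.81 − T = 9.2 a.
Adding the two equations eliminates T: 63.891 = 12.8 a, so a = 4.9915 m/s².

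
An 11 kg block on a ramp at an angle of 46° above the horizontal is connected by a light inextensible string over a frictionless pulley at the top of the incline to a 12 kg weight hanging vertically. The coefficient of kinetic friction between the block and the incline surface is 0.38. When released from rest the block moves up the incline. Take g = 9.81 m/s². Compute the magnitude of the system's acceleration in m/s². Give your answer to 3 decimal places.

0.505 m/s²

For the block on the incline: the weight component along the slope is m₁g sin 46° = 11 × 9.81 × 0.7193 = 77.620 N and the normal force is N = m₁g cos 46° = 74.961 N.
Kinetic friction opposes the block's motion up the incline: f = μN = 0.38 × 74.961 = 28.485 N acting down the slope.
Newton's second law for the block (up-slope positive): T − 77.620 − 28.485 = 11 a. For the hanging weight (downward positive): 12 × 9.81 − T = 12 a.
Adding the two equations eliminates T: 11.615 = 23 a, so a = 0.5050 m/s².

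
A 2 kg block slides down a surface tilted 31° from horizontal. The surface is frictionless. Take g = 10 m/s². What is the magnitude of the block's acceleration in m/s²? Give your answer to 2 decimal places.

5.15 m/s²

Resolving the weight along the incline: the component pulling the block down the slope is mg sin 31° = 2 × 10 × 0.5150 = 10.300 N, and the normal force is N = mg cos 31° = 2 × 10 × 0.8572 = 17.144 N.
With no friction the net force along the incline is 10.300 N, so a = g sin 31° = 10.300 / 2 = 5.1500 m/s².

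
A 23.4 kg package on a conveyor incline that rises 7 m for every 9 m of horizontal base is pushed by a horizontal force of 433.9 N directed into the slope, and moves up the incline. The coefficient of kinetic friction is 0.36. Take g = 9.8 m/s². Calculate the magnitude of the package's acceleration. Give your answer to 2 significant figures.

1.7 m/s²

The horizontal push has components F cos 37.87° = 433.9 × 0.7894 = 342.521 N up the incline and F sin 37.87° = 433.9 × 0.6139 = 266.371 N pressing into the surface.
The normal force is therefore N = mg cos 37.87° + F sin 37.87° = 181.025 + 266.371 = 447.396 N, and kinetic friction down the slope is μN = 0.36 × 447.396 = 161.063 N.
Along the incline: F cos 37.87° − mg sin 37.87° − μN = ma, so 342.521 − 140.780 − 161.063 = 23.4 a, giving a = 1.7384 m/s².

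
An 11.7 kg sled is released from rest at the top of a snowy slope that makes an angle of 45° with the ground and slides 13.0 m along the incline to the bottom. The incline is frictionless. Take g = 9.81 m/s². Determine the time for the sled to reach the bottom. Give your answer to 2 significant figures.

1.9 s

The weight component along the incline is mg sin 45° = 81.160 N and the normal force is N = mg cos 45° = 81.160 N.
With no friction, a = g sin 45° = 6.9367 m/s².
Starting from rest, L = ½at², so t = √(2L/a) = √(2 × 13.0 / 6.9367) = 1.9360 s.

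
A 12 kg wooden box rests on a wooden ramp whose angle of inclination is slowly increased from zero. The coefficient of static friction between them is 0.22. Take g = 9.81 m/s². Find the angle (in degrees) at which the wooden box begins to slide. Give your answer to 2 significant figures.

12°

At the threshold of sliding, static friction is at its maximum μ_s N and exactly balances the weight component along the incline: mg sin θ = μ_s mg cos θ.
Hence tan θ = μ_s = 0.22, so θ = arctan(0.22) = 12.4074°.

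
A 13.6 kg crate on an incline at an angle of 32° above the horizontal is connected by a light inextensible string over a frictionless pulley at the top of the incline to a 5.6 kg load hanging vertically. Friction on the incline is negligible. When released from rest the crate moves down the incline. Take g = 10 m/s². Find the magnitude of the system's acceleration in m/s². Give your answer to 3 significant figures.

0.837 m/s²

For the crate on the incline: the weight component along the slope is m₁g sin 32° = 13.6 × 10 × 0.5299 = 72.066 N and the normal force is N = m₁g cos 32° = 115.335 N.
Newton's second law for the crate (down-slope positive): 72.066 − T = 13.6 a. For the hanging load (upward positive): T − 5.6 × 10 = 5.6 a.
Adding the two equations eliminates T: 16.066 = 19.2 a, so a = 0.8368 m/s².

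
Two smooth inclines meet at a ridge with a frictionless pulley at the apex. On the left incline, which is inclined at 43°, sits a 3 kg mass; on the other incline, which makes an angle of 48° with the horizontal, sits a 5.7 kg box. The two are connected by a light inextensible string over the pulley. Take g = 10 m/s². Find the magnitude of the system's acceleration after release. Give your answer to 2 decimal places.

Resolve each weight along its own incline: the 3 kg mass has component 3 × 10 × sin 43° = 20.460 N down its slope, and the 5.7 kg mass has 5.7 × 10 × sin 48° = 42.359 N down its slope.
The 5.7 kg side's 42.359 N exceeds the other side's 20.460 N, so that mass slides down and the 3 kg mass slides up. Taking that direction as positive, Newton's second law for the whole system gives 42.359 − 20.460 = (3 + 5.7) a, so a = 21.899 / 8.7 = 2.5171 m/s².

2.52 m/s²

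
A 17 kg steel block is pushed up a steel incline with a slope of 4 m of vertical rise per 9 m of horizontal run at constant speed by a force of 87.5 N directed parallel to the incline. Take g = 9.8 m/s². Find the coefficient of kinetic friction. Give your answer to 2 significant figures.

0.13

At constant speed ΣF = 0 along the incline. The applied 87.5 N acts up the slope; the weight component mg sin 23.96° = 67.663 N and kinetic friction μN both act down the slope.
So 87.5 = 67.663 + μ × 152.241, giving μ = (87.5 − 67.663) / 152.241 = 0.1303.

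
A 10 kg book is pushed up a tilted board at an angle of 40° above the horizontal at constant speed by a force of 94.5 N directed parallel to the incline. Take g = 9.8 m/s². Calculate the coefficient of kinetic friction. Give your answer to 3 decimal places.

0.420

At constant speed ΣF = 0 along the incline. The applied 94.5 N acts up the slope; the weight component mg sin 40° = 62.993 N and kinetic friction μN both act down the slope.
So 94.5 = 62.993 + μ × 75.072, giving μ = (94.5 − 62.993) / 75.072 = 0.4197.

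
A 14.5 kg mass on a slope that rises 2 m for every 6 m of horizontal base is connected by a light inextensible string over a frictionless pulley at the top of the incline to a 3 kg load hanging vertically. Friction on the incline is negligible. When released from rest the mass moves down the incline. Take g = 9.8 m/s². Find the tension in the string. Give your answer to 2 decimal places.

For the mass on the incline: the weight component along the slope is m₁g sin 18.43° = 14.5 × 9.8 × 0.3162 = 44.932 N and the normal force is N = m₁g cos 18.43° = 134.808 N.
Newton's second law for the mass (down-slope positive): 44.932 − T = 14.5 a. For the hanging load (upward positive): T − 3 × 9.8 = 3 a.
Adding the two equations eliminates T: 15.532 = 17.5 a, so a = 0.8875 m/s².
Then from the hanging load's equation, T = 3 × (9.8 + 0.8875) = 32.062 N.

32.06 N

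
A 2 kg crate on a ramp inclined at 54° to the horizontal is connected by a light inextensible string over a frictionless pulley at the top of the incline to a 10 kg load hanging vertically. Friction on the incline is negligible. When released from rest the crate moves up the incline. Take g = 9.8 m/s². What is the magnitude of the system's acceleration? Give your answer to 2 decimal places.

6.85 m/s²

For the crate on the incline: the weight component along the slope is m₁g sin 54° = 2 × 9.8 × 0.8090 = 15.856 N and the normal force is N = m₁g cos 54° = 11.521 N.
Newton's second law for the crate (up-slope positive): T − 15.856 = 2 a. For the hanging load (downward positive): 10 × 9.8 − T = 10 a.
Adding the two equations eliminates T: 82.144 = 12 a, so a = 6.8453 m/s².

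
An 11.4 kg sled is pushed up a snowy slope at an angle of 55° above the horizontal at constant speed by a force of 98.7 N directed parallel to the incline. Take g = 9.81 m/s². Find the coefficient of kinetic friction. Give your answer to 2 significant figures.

At constant speed ΣF = 0 along the incline. The applied 98.7 N acts up the slope; the weight component mg sin 55° = 91.609 N and kinetic friction μN both act down the slope.
So 98.7 = 91.609 + μ × 64.145, giving μ = (98.7 − 91.609) / 64.145 = 0.1105.

0.11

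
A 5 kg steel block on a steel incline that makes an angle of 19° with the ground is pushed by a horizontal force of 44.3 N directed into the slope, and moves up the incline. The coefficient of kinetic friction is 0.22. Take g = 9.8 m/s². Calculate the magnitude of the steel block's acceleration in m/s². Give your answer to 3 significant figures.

The horizontal push has components F cos 19° = 44.3 × 0.9455 = 41.886 N up the incline and F sin 19° = 44.3 × 0.3256 = 14.424 N pressing into the surface.
The normal force is therefore N = mg cos 19° + F sin 19° = 46.330 + 14.424 = 60.754 N, and kinetic friction down the slope is μN = 0.22 × 60.754 = 13.366 N.
Along the incline: F cos 19° − mg sin 19° − μN = ma, so 41.886 − 15.954 − 13.366 = 5 a, giving a = 2.5132 m/s².

2.51 m/s²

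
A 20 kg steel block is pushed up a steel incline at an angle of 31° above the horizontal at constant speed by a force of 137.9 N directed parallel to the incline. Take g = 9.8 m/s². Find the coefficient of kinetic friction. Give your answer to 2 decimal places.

At constant speed ΣF = 0 along the incline. The applied 137.9 N acts up the slope; the weight component mg sin 31° = 100.947 N and kinetic friction μN both act down the slope.
So 137.9 = 100.947 + μ × 168.005, giving μ = (137.9 − 100.947) / 168.005 = 0.2200.

0.22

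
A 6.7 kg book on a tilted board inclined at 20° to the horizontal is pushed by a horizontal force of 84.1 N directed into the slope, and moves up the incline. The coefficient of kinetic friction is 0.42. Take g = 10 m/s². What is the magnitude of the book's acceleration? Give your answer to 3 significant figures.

The horizontal push has components F cos 20° = 84.1 × 0.9397 = 79.029 N up the incline and F sin 20° = 84.1 × 0.3420 = 28.762 N pressing into the surface.
The normal force is therefore N = mg cos 20° + F sin 20° = 62.960 + 28.762 = 91.722 N, and kinetic friction down the slope is μN = 0.42 × 91.722 = 38.523 N.
Along the incline: F cos 20° − mg sin 20° − μN = ma, so 79.029 − 22.914 − 38.523 = 6.7 a, giving a = 2.6257 m/s².

2.63 m/s²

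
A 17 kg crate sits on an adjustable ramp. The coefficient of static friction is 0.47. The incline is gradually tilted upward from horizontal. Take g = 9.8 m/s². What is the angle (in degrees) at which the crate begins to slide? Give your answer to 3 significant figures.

25.2°

At the threshold of sliding, static friction is at its maximum μ_s N and exactly balances the weight component along the incline: mg sin θ = μ_s mg cos θ.
Hence tan θ = μ_s = 0.47, so θ = arctan(0.47) = 25.1735°.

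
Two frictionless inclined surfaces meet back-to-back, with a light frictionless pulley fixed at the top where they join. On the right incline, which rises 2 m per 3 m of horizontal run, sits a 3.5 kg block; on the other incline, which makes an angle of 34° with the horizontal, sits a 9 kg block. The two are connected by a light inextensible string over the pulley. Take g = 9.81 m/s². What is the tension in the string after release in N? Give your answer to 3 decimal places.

Resolve each weight along its own incline: the 3.5 kg mass has component 3.5 × 9.81 × sin 33.69° = 19.046 N down its slope, and the 9 kg mass has 9 × 9.81 × sin 34° = 49.371 N down its slope.
The 9 kg side's 49.371 N exceeds the other side's 19.046 N, so that mass slides down and the 3.5 kg mass slides up. Taking that direction as positive, Newton's second law for the whole system gives 49.371 − 19.046 = (3.5 + 9) a, so a = 30.325 / 12.5 = 2.4260 m/s².
For the 3.5 kg mass (up-slope positive): T − 19.046 = 3.5 × 2.4260, so T = 27.537 N.

27.537 N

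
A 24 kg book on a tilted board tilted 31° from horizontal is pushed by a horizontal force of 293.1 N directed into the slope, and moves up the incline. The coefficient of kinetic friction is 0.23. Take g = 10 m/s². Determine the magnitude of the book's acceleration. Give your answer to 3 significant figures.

The horizontal push has components F cos 31° = 293.1 × 0.8572 = 251.245 N up the incline and F sin 31° = 293.1 × 0.5150 = 150.947 N pressing into the surface.
The normal force is therefore N = mg cos 31° + F sin 31° = 205.728 + 150.947 = 356.675 N, and kinetic friction down the slope is μN = 0.23 × 356.675 = 82.035 N.
Along the incline: F cos 31° − mg sin 31° − μN = ma, so 251.245 − 123.600 − 82.035 = 24 a, giving a = 1.9004 m/s².

1.90 m/s²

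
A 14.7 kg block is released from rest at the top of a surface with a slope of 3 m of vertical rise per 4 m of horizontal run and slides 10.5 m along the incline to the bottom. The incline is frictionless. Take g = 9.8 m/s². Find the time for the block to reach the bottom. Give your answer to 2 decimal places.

The weight component along the incline is mg sin 36.87° = 86.436 N and the normal force is N = mg cos 36.87° = 115.248 N.
With no friction, a = g sin 36.87° = 5.8800 m/s².
Starting from rest, L = ½at², so t = √(2L/a) = √(2 × 10.5 / 5.8800) = 1.8898 s.

1.89 s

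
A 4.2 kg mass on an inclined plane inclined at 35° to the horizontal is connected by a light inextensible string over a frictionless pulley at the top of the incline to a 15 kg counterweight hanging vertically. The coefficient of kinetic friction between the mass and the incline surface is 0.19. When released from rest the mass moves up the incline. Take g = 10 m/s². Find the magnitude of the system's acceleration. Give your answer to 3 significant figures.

For the mass on the incline: the weight component along the slope is m₁g sin 35° = 4.2 × 10 × 0.5736 = 24.091 N and the normal force is N = m₁g cos 35° = 34.404 N.
Kinetic friction opposes the mass's motion up the incline: f = μN = 0.19 × 34.404 = 6.537 N acting down the slope.
Newton's second law for the mass (up-slope positive): T − 24.091 − 6.537 = 4.2 a. For the hanging counterweight (downward positive): 15 × 10 − T = 15 a.
Adding the two equations eliminates T: 119.372 = 19.2 a, so a = 6.2173 m/s².

6.22 m/s²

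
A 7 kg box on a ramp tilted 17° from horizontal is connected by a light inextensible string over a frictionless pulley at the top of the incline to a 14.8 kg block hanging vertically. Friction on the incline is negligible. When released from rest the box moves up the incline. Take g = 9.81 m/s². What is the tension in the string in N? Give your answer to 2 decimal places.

For the box on the incline: the weight component along the slope is m₁g sin 17° = 7 × 9.81 × 0.2924 = 20.079 N and the normal force is N = m₁g cos 17° = 65.669 N.
Newton's second law for the box (up-slope positive): T − 20.079 = 7 a. For the hanging block (downward positive): 14.8 × 9.81 − T = 14.8 a.
Adding the two equations eliminates T: 125.109 = 21.8 a, so a = 5.7389 m/s².
Then from the hanging block's equation, T = 14.8 × (9.81 − 5.7389) = 60.252 N.

60.25 N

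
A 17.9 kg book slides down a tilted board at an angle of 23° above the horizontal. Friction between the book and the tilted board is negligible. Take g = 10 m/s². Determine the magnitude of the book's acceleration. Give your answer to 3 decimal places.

3.907 m/s²

Resolving the weight along the incline: the component pulling the book down the slope is mg sin 23° = 17.9 × 10 × 0.3907 = 69.935 N, and the normal force is N = mg cos 23° = 17.9 × 10 × 0.9205 = 164.769 N.
With no friction the net force along the incline is 69.935 N, so a = g sin 23° = 69.935 / 17.9 = 3.9070 m/s².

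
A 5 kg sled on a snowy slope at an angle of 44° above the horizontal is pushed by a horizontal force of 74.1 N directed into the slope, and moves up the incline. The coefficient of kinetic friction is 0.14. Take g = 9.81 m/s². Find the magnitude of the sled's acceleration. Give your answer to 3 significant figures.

1.42 m/s²

The horizontal push has components F cos 44° = 74.1 × 0.7193 = 53.300 N up the incline and F sin 44° = 74.1 × 0.6947 = 51.477 N pressing into the surface.
The normal force is therefore N = mg cos 44° + F sin 44° = 35.282 + 51.477 = 86.759 N, and kinetic friction down the slope is μN = 0.14 × 86.759 = 12.146 N.
Along the incline: F cos 44° − mg sin 44° − μN = ma, so 53.300 − 34.075 − 12.146 = 5 a, giving a = 1.4158 m/s².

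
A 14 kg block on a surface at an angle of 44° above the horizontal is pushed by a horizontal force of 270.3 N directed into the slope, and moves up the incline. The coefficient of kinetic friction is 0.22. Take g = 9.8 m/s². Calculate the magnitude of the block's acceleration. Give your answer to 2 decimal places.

The horizontal push has components F cos 44° = 270.3 × 0.7193 = 194.427 N up the incline and F sin 44° = 270.3 × 0.6947 = 187.777 N pressing into the surface.
The normal force is therefore N = mg cos 44° + F sin 44° = 98.688 + 187.777 = 286.465 N, and kinetic friction down the slope is μN = 0.22 × 286.465 = 63.022 N.
Along the incline: F cos 44° − mg sin 44° − μN = ma, so 194.427 − 95.313 − 63.022 = 14 a, giving a = 2.5780 m/s².

2.58 m/s²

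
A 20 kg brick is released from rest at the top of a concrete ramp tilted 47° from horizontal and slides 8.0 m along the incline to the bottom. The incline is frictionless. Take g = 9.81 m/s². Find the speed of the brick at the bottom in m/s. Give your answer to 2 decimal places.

The weight component along the incline is mg sin 47° = 143.492 N and the normal force is N = mg cos 47° = 133.808 N.
With no friction, a = g sin 47° = 7.1746 m/s².
Starting from rest over a distance of 8.0 m, v² = 2aL = 2 × 7.1746 × 8.0 = 114.7936, so v = 10.7142 m/s.

10.71 m/s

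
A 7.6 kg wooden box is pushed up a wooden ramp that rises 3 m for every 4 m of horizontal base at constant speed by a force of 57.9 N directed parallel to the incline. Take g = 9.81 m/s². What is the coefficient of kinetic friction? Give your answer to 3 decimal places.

0.221

At constant speed ΣF = 0 along the incline. The applied 57.9 N acts up the slope; the weight component mg sin 36.87° = 44.734 N and kinetic friction μN both act down the slope.
So 57.9 = 44.734 + μ × 59.645, giving μ = (57.9 − 44.734) / 59.645 = 0.2207.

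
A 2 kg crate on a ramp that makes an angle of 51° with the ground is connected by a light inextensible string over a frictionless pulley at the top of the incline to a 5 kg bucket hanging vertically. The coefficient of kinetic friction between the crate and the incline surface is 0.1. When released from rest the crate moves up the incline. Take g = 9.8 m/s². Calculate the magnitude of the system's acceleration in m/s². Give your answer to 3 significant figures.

For the crate on the incline: the weight component along the slope is m₁g sin 51° = 2 × 9.8 × 0.7771 = 15.231 N and the normal force is N = m₁g cos 51° = 12.335 N.
Kinetic friction opposes the crate's motion up the incline: f = μN = 0.1 × 12.335 = 1.234 N acting down the slope.
Newton's second law for the crate (up-slope positive): T − 15.231 − 1.234 = 2 a. For the hanging bucket (downward positive): 5 × 9.8 − T = 5 a.
Adding the two equations eliminates T: 32.535 = 7 a, so a = 4.6479 m/s².

4.65 m/s²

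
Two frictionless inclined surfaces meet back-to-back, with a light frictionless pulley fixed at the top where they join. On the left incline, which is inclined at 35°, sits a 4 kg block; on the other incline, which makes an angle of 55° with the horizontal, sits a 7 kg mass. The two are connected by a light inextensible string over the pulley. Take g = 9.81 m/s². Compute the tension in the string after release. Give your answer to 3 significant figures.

Resolve each weight along its own incline: the 4 kg mass has component 4 × 9.81 × sin 35° = 22.507 N down its slope, and the 7 kg mass has 7 × 9.81 × sin 55° = 56.251 N down its slope.
The 7 kg side's 56.251 N exceeds the other side's 22.507 N, so that mass slides down and the 4 kg mass slides up. Taking that direction as positive, Newton's second law for the whole system gives 56.251 − 22.507 = (4 + 7) a, so a = 33.744 / 11 = 3.0676 m/s².
For the 4 kg mass (up-slope positive): T − 22.507 = 4 × 3.0676, so T = 34.777 N.

34.8 N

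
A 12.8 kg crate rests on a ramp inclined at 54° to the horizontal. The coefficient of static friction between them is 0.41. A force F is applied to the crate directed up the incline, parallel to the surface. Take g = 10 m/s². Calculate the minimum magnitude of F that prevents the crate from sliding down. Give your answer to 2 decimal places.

72.71 N

The normal force is N = mg cos 54° = 75.237 N. With F at its minimum the crate is on the verge of sliding down, so static friction is at its maximum μ_s N = 0.41 × 75.237 = 30.847 N and acts up the slope.
Equilibrium along the incline: F + μ_s N = mg sin 54°, so F = 103.554 − 30.847 = 72.707 N.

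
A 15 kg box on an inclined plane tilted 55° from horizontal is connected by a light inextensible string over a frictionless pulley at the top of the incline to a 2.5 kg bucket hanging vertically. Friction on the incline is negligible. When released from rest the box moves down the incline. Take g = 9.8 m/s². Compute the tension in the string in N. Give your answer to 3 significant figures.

38.2 N

For the box on the incline: the weight component along the slope is m₁g sin 55° = 15 × 9.8 × 0.8192 = 120.422 N and the normal force is N = m₁g cos 55° = 84.316 N.
Newton's second law for the box (down-slope positive): 120.422 − T = 15 a. For the hanging bucket (upward positive): T − 2.5 × 9.8 = 2.5 a.
Adding the two equations eliminates T: 95.922 = 17.5 a, so a = 5.4813 m/s².
Then from the hanging bucket's equation, T = 2.5 × (9.8 + 5.4813) = 38.203 N.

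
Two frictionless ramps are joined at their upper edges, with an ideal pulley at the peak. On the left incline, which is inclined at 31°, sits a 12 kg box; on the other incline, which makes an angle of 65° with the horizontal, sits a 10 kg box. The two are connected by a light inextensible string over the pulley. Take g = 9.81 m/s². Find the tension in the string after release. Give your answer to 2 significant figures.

76 N

Resolve each weight along its own incline: the 12 kg mass has component 12 × 9.81 × sin 31° = 60.630 N down its slope, and the 10 kg mass has 10 × 9.81 × sin 65° = 88.909 N down its slope.
The 10 kg side's 88.909 N exceeds the other side's 60.630 N, so that mass slides down and the 12 kg mass slides up. Taking that direction as positive, Newton's second law for the whole system gives 88.909 − 60.630 = (12 + 10) a, so a = 28.279 / 22 = 1.2854 m/s².
For the 12 kg mass (up-slope positive): T − 60.630 = 12 × 1.2854, so T = 76.055 N.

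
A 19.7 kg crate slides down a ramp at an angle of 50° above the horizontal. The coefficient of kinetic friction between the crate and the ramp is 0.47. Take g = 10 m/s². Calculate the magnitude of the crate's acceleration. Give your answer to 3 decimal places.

Resolving the weight along the incline: the component pulling the crate down the slope is mg sin 50° = 19.7 × 10 × 0.7660 = 150.902 N, and the normal force is N = mg cos 50° = 19.7 × 10 × 0.6428 = 126.632 N.
Kinetic friction acts up the slope with magnitude f = μN = 0.47 × 126.632 = 59.517 N.
Net force along the incline is 150.902 − 59.517 = 91.385 N, so a = 91.385 / 19.7 = 4.6388 m/s².

4.639 m/s²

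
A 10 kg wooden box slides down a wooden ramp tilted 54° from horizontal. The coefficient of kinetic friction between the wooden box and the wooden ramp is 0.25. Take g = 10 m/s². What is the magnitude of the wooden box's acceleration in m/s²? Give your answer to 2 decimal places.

Resolving the weight along the incline: the component pulling the wooden box down the slope is mg sin 54° = 10 × 10 × 0.8090 = 80.900 N, and the normal force is N = mg cos 54° = 10 × 10 × 0.5878 = 58.780 N.
Kinetic friction acts up the slope with magnitude f = μN = 0.25 × 58.780 = 14.695 N.
Net force along the incline is 80.900 − 14.695 = 66.205 N, so a = 66.205 / 10 = 6.6205 m/s².

6.62 m/s²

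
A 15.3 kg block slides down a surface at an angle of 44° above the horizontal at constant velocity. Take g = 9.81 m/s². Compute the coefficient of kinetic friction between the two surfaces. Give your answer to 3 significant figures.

At constant velocity the net force along the incline is zero: mg sin 44° = μ mg cos 44°.
So μ = tan 44° = 0.6947 / 0.7193 = 0.9658.

0.966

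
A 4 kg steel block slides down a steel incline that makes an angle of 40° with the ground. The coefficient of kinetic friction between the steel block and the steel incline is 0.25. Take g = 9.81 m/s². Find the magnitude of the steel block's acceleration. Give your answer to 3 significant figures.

Resolving the weight along the incline: the component pulling the steel block down the slope is mg sin 40° = 4 × 9.81 × 0.6428 = 25.223 N, and the normal force is N = mg cos 40° = 4 × 9.81 × 0.7660 = 30.058 N.
Kinetic friction acts up the slope with magnitude f = μN = 0.25 × 30.058 = 7.514 N.
Net force along the incline is 25.223 − 7.514 = 17.709 N, so a = 17.709 / 4 = 4.4272 m/s².

4.43 m/s²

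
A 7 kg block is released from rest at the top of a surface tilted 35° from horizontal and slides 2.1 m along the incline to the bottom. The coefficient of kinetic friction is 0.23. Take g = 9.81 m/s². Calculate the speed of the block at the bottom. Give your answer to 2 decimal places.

The weight component along the incline is mg sin 35° = 39.387 N and the normal force is N = mg cos 35° = 56.251 N.
Friction up the slope is f = μN = 0.23 × 56.251 = 12.938 N, so the net downslope force is 39.387 − 12.938 = 26.449 N and a = 26.449 / 7 = 3.7784 m/s².
Starting from rest over a distance of 2.1 m, v² = 2aL = 2 × 3.7784 × 2.1 = 15.8693, so v = 3.9836 m/s.

3.98 m/s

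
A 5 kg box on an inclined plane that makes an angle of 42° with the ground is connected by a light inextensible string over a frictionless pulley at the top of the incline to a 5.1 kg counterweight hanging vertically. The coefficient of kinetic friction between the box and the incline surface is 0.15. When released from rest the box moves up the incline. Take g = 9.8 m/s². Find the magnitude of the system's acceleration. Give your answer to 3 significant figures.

For the box on the incline: the weight component along the slope is m₁g sin 42° = 5 × 9.8 × 0.6691 = 32.786 N and the normal force is N = m₁g cos 42° = 36.414 N.
Kinetic friction opposes the box's motion up the incline: f = μN = 0.15 × 36.414 = 5.462 N acting down the slope.
Newton's second law for the box (up-slope positive): T − 32.786 − 5.462 = 5 a. For the hanging counterweight (downward positive): 5.1 × 9.8 − T = 5.1 a.
Adding the two equations eliminates T: 11.732 = 10.1 a, so a = 1.1616 m/s².

1.16 m/s²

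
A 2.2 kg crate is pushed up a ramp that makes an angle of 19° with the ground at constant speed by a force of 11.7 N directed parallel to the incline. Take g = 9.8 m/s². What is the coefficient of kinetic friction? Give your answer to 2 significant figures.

At constant speed ΣF = 0 along the incline. The applied 11.7 N acts up the slope; the weight component mg sin 19° = 7.019 N and kinetic friction μN both act down the slope.
So 11.7 = 7.019 + μ × 20.385, giving μ = (11.7 − 7.019) / 20.385 = 0.2296.

0.23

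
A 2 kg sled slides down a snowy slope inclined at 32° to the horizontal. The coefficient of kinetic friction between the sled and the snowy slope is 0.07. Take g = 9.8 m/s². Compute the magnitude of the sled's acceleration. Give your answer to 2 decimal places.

Resolving the weight along the incline: the component pulling the sled down the slope is mg sin 32° = 2 × 9.8 × 0.5299 = 10.386 N, and the normal force is N = mg cos 32° = 2 × 9.8 × 0.8480 = 16.621 N.
Kinetic friction acts up the slope with magnitude f = μN = 0.07 × 16.621 = 1.163 N.
Net force along the incline is 10.386 − 1.163 = 9.223 N, so a = 9.223 / 2 = 4.6115 m/s².

4.61 m/s²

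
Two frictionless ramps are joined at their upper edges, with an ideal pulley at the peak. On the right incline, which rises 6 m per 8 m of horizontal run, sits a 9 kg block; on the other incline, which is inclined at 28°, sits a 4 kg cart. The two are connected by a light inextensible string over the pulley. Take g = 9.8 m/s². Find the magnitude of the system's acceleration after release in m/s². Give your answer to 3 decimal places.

Resolve each weight along its own incline: the 9 kg mass has component 9 × 9.8 × sin 36.87° = 52.920 N down its slope, and the 4 kg mass has 4 × 9.8 × sin 28° = 18.403 N down its slope.
The 9 kg side's 52.920 N exceeds the other side's 18.403 N, so that mass slides down and the 4 kg mass slides up. Taking that direction as positive, Newton's second law for the whole system gives 52.920 − 18.403 = (9 + 4) a, so a = 34.517 / 13 = 2.6552 m/s².

2.655 m/s²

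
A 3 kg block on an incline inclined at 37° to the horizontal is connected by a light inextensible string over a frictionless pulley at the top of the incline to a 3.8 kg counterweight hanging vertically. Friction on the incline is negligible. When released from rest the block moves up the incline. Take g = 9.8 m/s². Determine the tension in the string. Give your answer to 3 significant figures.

26.3 N

For the block on the incline: the weight component along the slope is m₁g sin 37° = 3 × 9.8 × 0.6018 = 17.693 N and the normal force is N = m₁g cos 37° = 23.480 N.
Newton's second law for the block (up-slope positive): T − 17.693 = 3 a. For the hanging counterweight (downward positive): 3.8 × 9.8 − T = 3.8 a.
Adding the two equations eliminates T: 19.547 = 6.8 a, so a = 2.8746 m/s².
Then from the hanging counterweight's equation, T = 3.8 × (9.8 − 2.8746) = 26.317 N.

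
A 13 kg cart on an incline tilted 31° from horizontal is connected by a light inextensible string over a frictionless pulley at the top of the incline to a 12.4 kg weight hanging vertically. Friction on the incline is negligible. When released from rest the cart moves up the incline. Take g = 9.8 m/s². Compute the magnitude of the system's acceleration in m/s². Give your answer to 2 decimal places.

2.20 m/s²

For the cart on the incline: the weight component along the slope is m₁g sin 31° = 13 × 9.8 × 0.5150 = 65.611 N and the normal force is N = m₁g cos 31° = 109.203 N.
Newton's second law for the cart (up-slope positive): T − 65.611 = 13 a. For the hanging weight (downward positive): 12.4 × 9.8 − T = 12.4 a.
Adding the two equations eliminates T: 55.909 = 25.4 a, so a = 2.2011 m/s².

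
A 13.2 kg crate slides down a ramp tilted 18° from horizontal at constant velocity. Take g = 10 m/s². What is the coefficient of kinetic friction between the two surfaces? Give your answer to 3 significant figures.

0.325

At constant velocity the net force along the incline is zero: mg sin 18° = μ mg cos 18°.
So μ = tan 18° = 0.3090 / 0.9511 = 0.3249.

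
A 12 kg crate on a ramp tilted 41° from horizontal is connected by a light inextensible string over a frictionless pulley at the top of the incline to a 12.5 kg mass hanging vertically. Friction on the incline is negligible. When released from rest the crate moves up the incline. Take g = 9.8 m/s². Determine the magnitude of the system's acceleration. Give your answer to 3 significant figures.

1.85 m/s²

For the crate on the incline: the weight component along the slope is m₁g sin 41° = 12 × 9.8 × 0.6561 = 77.157 N and the normal force is N = m₁g cos 41° = 88.754 N.
Newton's second law for the crate (up-slope positive): T − 77.157 = 12 a. For the hanging mass (downward positive): 12.5 × 9.8 − T = 12.5 a.
Adding the two equations eliminates T: 45.343 = 24.5 a, so a = 1.8507 m/s².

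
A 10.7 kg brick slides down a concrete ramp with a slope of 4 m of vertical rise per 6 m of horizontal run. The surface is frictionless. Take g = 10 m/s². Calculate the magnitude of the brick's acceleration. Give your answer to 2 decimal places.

Resolving the weight along the incline: the component pulling the brick down the slope is mg sin 33.69° = 10.7 × 10 × 0.5547 = 59.353 N, and the normal force is N = mg cos 33.69° = 10.7 × 10 × 0.8321 = 89.035 N.
With no friction the net force along the incline is 59.353 N, so a = g sin 33.69° = 59.353 / 10.7 = 5.5470 m/s².

5.55 m/s²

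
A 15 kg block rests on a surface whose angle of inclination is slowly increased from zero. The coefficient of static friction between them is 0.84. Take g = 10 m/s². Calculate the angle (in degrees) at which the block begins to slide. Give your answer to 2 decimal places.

40.03°

At the threshold of sliding, static friction is at its maximum μ_s N and exactly balances the weight component along the incline: mg sin θ = μ_s mg cos θ.
Hence tan θ = μ_s = 0.84, so θ = arctan(0.84) = 40.0303°.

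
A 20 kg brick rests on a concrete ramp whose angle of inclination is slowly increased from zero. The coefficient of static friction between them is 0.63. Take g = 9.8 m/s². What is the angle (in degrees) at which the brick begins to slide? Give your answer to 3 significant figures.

At the threshold of sliding, static friction is at its maximum μ_s N and exactly balances the weight component along the incline: mg sin θ = μ_s mg cos θ.
Hence tan θ = μ_s = 0.63, so θ = arctan(0.63) = 32.2109°.

32.2°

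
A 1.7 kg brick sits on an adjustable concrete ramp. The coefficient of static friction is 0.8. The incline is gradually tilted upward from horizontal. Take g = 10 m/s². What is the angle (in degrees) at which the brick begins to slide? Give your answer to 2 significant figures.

At the threshold of sliding, static friction is at its maximum μ_s N and exactly balances the weight component along the incline: mg sin θ = μ_s mg cos θ.
Hence tan θ = μ_s = 0.8, so θ = arctan(0.8) = 38.6598°.

39°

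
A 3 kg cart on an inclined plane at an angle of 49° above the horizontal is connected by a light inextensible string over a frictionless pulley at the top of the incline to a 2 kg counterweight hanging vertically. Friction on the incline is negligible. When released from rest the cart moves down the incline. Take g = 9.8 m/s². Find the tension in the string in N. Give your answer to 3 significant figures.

For the cart on the incline: the weight component along the slope is m₁g sin 49° = 3 × 9.8 × 0.7547 = 22.188 N and the normal force is N = m₁g cos 49° = 19.288 N.
Newton's second law for the cart (down-slope positive): 22.188 − T = 3 a. For the hanging counterweight (upward positive): T − 2 × 9.8 = 2 a.
Adding the two equations eliminates T: 2.588 = 5 a, so a = 0.5176 m/s².
Then from the hanging counterweight's equation, T = 2 × (9.8 + 0.5176) = 20.635 N.

20.6 N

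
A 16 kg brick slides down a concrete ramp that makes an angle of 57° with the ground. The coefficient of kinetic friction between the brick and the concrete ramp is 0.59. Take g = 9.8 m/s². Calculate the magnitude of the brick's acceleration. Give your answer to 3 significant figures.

Resolving the weight along the incline: the component pulling the brick down the slope is mg sin 57° = 16 × 9.8 × 0.8387 = 131.508 N, and the normal force is N = mg cos 57° = 16 × 9.8 × 0.5446 = 85.393 N.
Kinetic friction acts up the slope with magnitude f = μN = 0.59 × 85.393 = 50.382 N.
Net force along the incline is 131.508 − 50.382 = 81.126 N, so a = 81.126 / 16 = 5.0704 m/s².

5.07 m/s²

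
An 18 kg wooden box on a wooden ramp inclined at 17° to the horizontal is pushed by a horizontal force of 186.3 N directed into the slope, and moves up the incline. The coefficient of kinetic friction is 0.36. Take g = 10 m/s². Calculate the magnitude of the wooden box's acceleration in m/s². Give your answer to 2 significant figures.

The horizontal push has components F cos 17° = 186.3 × 0.9563 = 178.159 N up the incline and F sin 17° = 186.3 × 0.2924 = 54.474 N pressing into the surface.
The normal force is therefore N = mg cos 17° + F sin 17° = 172.134 + 54.474 = 226.608 N, and kinetic friction down the slope is μN = 0.36 × 226.608 = 81.579 N.
Along the incline: F cos 17° − mg sin 17° − μN = ma, so 178.159 − 52.632 − 81.579 = 18 a, giving a = 2.4416 m/s².

2.4 m/s²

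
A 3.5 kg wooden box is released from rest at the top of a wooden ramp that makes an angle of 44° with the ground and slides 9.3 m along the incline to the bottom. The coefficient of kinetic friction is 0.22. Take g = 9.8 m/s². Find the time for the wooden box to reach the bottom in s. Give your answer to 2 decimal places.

The weight component along the incline is mg sin 44° = 23.827 N and the normal force is N = mg cos 44° = 24.673 N.
Friction up the slope is f = μN = 0.22 × 24.673 = 5.428 N, so the net downslope force is 23.827 − 5.428 = 18.399 N and a = 18.399 / 3.5 = 5.2569 m/s².
Starting from rest, L = ½at², so t = √(2L/a) = √(2 × 9.3 / 5.2569) = 1.8810 s.

1.88 s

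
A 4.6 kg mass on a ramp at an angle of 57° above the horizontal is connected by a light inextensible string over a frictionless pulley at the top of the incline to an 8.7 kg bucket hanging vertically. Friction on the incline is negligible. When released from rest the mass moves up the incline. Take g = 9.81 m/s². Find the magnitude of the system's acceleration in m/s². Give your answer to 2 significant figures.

3.6 m/s²

For the mass on the incline: the weight component along the slope is m₁g sin 57° = 4.6 × 9.81 × 0.8387 = 37.847 N and the normal force is N = m₁g cos 57° = 24.577 N.
Newton's second law for the mass (up-slope positive): T − 37.847 = 4.6 a. For the hanging bucket (downward positive): 8.7 × 9.81 − T = 8.7 a.
Adding the two equations eliminates T: 47.500 = 13.3 a, so a = 3.5714 m/s².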